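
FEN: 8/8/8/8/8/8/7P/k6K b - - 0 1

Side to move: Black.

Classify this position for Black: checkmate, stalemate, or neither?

neither

Black to move; black king on a1.
In check: no.
Legal moves for Black: Kb2, Ka2, Kb1.
Black has 3 legal moves and is not in check → neither.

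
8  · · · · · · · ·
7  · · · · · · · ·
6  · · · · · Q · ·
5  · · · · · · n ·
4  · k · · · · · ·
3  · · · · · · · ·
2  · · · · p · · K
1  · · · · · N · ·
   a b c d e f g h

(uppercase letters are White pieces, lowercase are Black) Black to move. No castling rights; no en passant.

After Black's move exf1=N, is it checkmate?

After exf1=N: white king on h2; in check: yes, from the black knight on f1.
White has 4 legal replies: Kg2, Kh1, Kg1, Qxf1.
In check but a legal move exists → not checkmate.

no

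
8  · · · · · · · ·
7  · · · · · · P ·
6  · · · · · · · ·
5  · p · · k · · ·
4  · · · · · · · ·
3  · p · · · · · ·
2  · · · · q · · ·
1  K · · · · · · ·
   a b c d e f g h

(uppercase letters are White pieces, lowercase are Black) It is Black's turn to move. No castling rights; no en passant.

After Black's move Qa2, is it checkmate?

After Qa2: white king on a1; in check: yes, from the black queen on a2.
King squares — b1: attacked by Qa2; a2: attacked by Pb3; b2: attacked by Qa2.
White has no legal moves → checkmate.

yes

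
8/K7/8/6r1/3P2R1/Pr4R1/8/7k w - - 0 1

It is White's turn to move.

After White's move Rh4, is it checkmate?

yes

After Rh4: black king on h1; in check: yes, from the white rook on h4.
King squares — g1: attacked by Rg3; g2: attacked by Rg3; h2: attacked by Rh4.
Black has no legal moves → checkmate.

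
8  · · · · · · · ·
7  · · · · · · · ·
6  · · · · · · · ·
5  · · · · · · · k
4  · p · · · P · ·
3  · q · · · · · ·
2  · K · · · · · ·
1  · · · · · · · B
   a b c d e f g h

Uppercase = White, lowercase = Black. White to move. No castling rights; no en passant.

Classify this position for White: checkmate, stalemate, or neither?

neither

White to move; white king on b2.
In check: yes, from the black queen on b3.
Legal moves for White: Kxb3, Kc1, Ka1.
White is in check but has 3 legal moves → neither.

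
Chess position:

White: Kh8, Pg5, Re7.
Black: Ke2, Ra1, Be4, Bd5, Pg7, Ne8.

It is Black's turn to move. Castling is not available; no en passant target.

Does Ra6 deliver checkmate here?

no

After Ra6: white king on h8; in check: no.
White is not in check, so this cannot be checkmate.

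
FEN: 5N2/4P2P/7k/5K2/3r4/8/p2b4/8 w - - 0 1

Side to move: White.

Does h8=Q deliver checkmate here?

After h8=Q: black king on h6; in check: yes, from the white queen on h8.
King squares — g5: attacked by Kf5; h5: attacked by Qh8; g6: attacked by Kf5; g7: attacked by Qh8; h7: attacked by Nf8.
Black has no legal moves → checkmate.

yes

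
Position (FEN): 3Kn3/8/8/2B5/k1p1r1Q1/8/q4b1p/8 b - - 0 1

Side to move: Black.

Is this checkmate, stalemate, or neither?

neither

Black to move; black king on a4.
In check: no.
Legal moves for Black include: Ng7, Nc7, Nf6, Nd6, Re7, Re6, Re5, Rxg4, Rf4, Rd4+, Re3, Re2, Re1, Kb5, Ka5, Kb3, Bxc5, Bh4+, ... (list truncated; more exist).
Black has legal moves and is not in check → neither.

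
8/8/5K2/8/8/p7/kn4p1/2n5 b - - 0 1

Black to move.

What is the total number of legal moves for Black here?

14

Black to move; king on a2.
In check: no.
Legal moves: Nc4, Na4, Nbd3, Nd1, Kb3, Kb1, Ka1, Ncd3, Nb3, Ne2, g1=Q, g1=R, g1=B, g1=N.
Count: 14.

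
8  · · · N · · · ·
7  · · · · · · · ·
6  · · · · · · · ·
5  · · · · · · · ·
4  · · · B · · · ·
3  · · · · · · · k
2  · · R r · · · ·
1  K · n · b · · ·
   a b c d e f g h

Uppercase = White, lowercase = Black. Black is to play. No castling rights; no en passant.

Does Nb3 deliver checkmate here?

no

After Nb3: white king on a1; in check: yes, from the black knight on b3.
White has 3 legal replies: Kb2, Ka2, Kb1.
In check but a legal move exists → not checkmate.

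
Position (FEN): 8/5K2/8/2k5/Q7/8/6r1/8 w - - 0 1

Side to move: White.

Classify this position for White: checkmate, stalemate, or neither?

White to move; white king on f7.
In check: no.
Legal moves for White include: Kf8, Ke8, Ke7, Kf6, Ke6, Qe8, Qa8, Qd7, Qa7+, Qc6+, Qa6, Qb5+, Qa5+, Qh4, Qg4, Qf4, Qe4, Qd4+, ... (list truncated; more exist).
White has legal moves and is not in check → neither.

neither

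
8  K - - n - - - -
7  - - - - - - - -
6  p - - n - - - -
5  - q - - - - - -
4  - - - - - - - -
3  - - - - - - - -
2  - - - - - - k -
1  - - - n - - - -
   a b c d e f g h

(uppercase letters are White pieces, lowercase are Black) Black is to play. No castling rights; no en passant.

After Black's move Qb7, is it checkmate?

After Qb7: white king on a8; in check: yes, from the black queen on b7.
King squares — a7: attacked by Qb7; b7: attacked by Nd6; b8: attacked by Qb7.
White has no legal moves → checkmate.

yes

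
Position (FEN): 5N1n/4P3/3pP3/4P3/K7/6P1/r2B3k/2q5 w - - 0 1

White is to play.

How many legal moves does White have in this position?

White to move; king on a4.
In check: yes, from the black rook on a2.
Legal moves: Kb5, Kb4, Kb3.
Count: 3.

3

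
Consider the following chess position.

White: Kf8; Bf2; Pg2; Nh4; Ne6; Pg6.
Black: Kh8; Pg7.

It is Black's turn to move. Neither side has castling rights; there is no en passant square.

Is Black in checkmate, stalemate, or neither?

Black to move; black king on h8.
In check: no.
King squares — g7: own pawn; h7: attacked by Pg6; g8: attacked by Kf8.
Legal moves for Black: none.
Not in check and no legal moves → stalemate.

stalemate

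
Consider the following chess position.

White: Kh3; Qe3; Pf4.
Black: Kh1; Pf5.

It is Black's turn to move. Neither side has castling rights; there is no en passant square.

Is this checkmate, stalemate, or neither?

stalemate

Black to move; black king on h1.
In check: no.
King squares — g1: attacked by Qe3; g2: attacked by Kh3; h2: attacked by Kh3.
Legal moves for Black: none.
Not in check and no legal moves → stalemate.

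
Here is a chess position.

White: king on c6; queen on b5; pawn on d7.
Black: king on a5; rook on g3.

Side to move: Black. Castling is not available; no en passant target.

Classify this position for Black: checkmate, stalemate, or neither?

checkmate

Black to move; black king on a5.
In check: yes, from the white queen on b5.
King squares — a4: attacked by Qb5; b4: attacked by Qb5; b5: attacked by Kc6; a6: attacked by Qb5; b6: attacked by Qb5.
Legal moves for Black: none.
In check with no legal moves → checkmate.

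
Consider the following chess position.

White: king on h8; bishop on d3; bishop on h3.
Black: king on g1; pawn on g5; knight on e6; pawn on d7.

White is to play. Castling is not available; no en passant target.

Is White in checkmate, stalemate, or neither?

neither

White to move; white king on h8.
In check: no.
Legal moves for White: Kg8, Kh7, Bxe6, Bhf5, Bg4, Bg2, Bhf1, Bh7, Bg6, Ba6, Bdf5, Bb5, Be4, Bc4, Be2, Bc2, Bdf1, Bb1.
White has 18 legal moves and is not in check → neither.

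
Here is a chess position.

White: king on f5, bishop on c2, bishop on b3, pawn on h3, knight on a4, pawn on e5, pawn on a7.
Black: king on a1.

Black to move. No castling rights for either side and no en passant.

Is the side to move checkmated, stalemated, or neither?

stalemate

Black to move; black king on a1.
In check: no.
King squares — b1: attacked by Bc2; a2: attacked by Bb3; b2: attacked by Na4.
Legal moves for Black: none.
Not in check and no legal moves → stalemate.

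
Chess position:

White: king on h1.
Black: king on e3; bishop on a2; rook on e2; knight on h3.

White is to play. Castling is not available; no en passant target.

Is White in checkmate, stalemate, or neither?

stalemate

White to move; white king on h1.
In check: no.
King squares — g1: attacked by Nh3; g2: attacked by Re2; h2: attacked by Re2.
Legal moves for White: none.
Not in check and no legal moves → stalemate.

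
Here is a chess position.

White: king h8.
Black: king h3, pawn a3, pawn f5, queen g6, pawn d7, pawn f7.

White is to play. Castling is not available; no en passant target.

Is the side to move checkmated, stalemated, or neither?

White to move; white king on h8.
In check: no.
King squares — g7: attacked by Qg6; h7: attacked by Qg6; g8: attacked by Qg6.
Legal moves for White: none.
Not in check and no legal moves → stalemate.

stalemate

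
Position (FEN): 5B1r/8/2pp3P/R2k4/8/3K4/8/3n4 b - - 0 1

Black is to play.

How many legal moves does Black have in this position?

2

Black to move; king on d5.
In check: yes, from the white rook on a5.
Legal moves: Ke6, c5.
Count: 2.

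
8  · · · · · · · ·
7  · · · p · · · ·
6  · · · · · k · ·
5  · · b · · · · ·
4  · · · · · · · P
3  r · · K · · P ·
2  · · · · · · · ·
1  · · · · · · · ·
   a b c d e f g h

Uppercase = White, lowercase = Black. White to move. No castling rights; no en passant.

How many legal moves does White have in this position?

White to move; king on d3.
In check: yes, from the black rook on a3.
Legal moves: Ke4, Kc4, Ke2, Kd2, Kc2.
Count: 5.

5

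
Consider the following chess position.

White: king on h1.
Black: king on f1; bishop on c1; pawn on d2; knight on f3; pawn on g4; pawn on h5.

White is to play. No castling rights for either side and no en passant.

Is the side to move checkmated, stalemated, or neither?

White to move; white king on h1.
In check: no.
King squares — g1: attacked by Kf1; g2: attacked by Kf1; h2: attacked by Nf3.
Legal moves for White: none.
Not in check and no legal moves → stalemate.

stalemate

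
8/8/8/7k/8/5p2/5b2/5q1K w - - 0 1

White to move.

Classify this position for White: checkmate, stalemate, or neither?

White to move; white king on h1.
In check: yes, from the black queen on f1.
King squares — g1: attacked by Qf1; g2: attacked by Qf1; h2: available.
Legal moves for White: Kh2.
White is in check but has 1 legal move → neither.

neither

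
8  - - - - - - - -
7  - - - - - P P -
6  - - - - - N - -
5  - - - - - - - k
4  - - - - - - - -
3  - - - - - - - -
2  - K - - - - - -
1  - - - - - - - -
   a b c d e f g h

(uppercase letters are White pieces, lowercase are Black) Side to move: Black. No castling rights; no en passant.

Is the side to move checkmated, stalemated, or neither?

Black to move; black king on h5.
In check: yes, from the white knight on f6.
King squares — g4: attacked by Nf6; h4: available; g5: available; g6: available; h6: available.
Legal moves for Black: Kh6, Kg6, Kg5, Kh4.
Black is in check but has 4 legal moves → neither.

neither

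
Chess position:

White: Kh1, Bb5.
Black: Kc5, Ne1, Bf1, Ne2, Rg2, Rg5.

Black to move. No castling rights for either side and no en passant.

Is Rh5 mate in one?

After Rh5: white king on h1; in check: yes, from the black rook on h5.
King squares — g1: attacked by Ne2; g2: attacked by Ne1; h2: attacked by Rg2.
White has no legal moves → checkmate.

yes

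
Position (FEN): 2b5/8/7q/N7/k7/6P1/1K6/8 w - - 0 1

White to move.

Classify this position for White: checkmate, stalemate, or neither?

White to move; white king on b2.
In check: no.
Legal moves for White: Nb7, Nc6, Nc4, Nb3, Kc3, Kc2, Ka2, Kb1, Ka1, g4.
White has 10 legal moves and is not in check → neither.

neither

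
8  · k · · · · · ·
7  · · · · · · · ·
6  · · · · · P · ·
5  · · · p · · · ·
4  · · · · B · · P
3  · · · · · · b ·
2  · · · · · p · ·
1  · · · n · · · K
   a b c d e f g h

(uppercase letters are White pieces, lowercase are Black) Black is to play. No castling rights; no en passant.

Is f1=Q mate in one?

After f1=Q: white king on h1; in check: yes, from the black queen on f1.
King squares — g1: attacked by Qf1; g2: attacked by Qf1; h2: attacked by Bg3.
White has no legal moves → checkmate.

yes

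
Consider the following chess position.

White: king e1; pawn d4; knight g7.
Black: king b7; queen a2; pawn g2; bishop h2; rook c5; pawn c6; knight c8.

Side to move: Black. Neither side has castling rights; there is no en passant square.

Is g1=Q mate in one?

yes

After g1=Q: white king on e1; in check: yes, from the black queen on g1.
King squares — d1: attacked by Qg1; f1: attacked by Qg1; d2: attacked by Qa2; e2: attacked by Qa2; f2: attacked by Qg1.
White has no legal moves → checkmate.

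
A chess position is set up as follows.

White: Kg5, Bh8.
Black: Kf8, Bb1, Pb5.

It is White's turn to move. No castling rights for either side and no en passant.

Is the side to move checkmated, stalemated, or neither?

neither

White to move; white king on g5.
In check: no.
Legal moves for White: Bg7+, Bf6, Be5, Bd4, Bc3, Bb2, Ba1, Kh6, Kf6, Kh5, Kh4, Kg4, Kf4.
White has 13 legal moves and is not in check → neither.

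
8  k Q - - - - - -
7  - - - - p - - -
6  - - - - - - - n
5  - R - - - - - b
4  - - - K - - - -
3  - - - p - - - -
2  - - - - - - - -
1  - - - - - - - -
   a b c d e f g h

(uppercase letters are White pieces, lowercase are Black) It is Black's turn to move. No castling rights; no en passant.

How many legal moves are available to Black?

Black to move; king on a8.
In check: yes, from the white queen on b8.
Legal moves: none.
Count: 0.

0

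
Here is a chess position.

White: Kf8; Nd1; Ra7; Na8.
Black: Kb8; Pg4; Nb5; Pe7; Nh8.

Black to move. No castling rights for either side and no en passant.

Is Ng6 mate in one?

no

After Ng6: white king on f8; in check: yes, from the black knight on g6.
White has 4 legal replies: Kg8, Ke8, Kg7, Kf7.
In check but a legal move exists → not checkmate.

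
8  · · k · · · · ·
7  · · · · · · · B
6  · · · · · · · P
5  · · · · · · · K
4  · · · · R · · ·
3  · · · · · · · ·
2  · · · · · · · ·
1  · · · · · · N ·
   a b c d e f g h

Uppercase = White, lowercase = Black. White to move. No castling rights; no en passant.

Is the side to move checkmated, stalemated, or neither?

neither

White to move; white king on h5.
In check: no.
Legal moves for White include: Bg8, Bg6, Bf5+, Kg6, Kg5, Kh4, Kg4, Re8+, Re7, Re6, Re5, Rh4, Rg4, Rf4, Rd4, Rc4+, Rb4, Ra4, ... (list truncated; more exist).
White has legal moves and is not in check → neither.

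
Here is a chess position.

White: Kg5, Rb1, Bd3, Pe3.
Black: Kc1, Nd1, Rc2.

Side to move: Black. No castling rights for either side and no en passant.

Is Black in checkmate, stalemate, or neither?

neither

Black to move; black king on c1.
In check: yes, from the white rook on b1.
King squares — b1: available; d1: own knight; b2: attacked by Rb1; c2: own rook; d2: available.
Legal moves for Black: Kd2, Kxb1.
Black is in check but has 2 legal moves → neither.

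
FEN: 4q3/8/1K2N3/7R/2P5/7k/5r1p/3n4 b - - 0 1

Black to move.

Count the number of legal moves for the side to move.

Black to move; king on h3.
In check: yes, from the white rook on h5.
Legal moves: Kg4, Kg3, Kg2, Qxh5.
Count: 4.

4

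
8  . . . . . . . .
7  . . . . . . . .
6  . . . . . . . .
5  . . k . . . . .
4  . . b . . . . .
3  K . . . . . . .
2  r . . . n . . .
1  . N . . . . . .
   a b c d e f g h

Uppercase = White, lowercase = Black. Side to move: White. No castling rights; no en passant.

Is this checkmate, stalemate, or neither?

checkmate

White to move; white king on a3.
In check: yes, from the black rook on a2.
King squares — a2: attacked by Bc4; b2: attacked by Ra2; b3: attacked by Bc4; a4: attacked by Ra2; b4: attacked by Kc5.
Legal moves for White: none.
In check with no legal moves → checkmate.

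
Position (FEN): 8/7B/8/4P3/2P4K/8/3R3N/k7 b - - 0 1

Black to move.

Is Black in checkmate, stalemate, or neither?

stalemate

Black to move; black king on a1.
In check: no.
King squares — b1: attacked by Bh7; a2: attacked by Rd2; b2: attacked by Rd2.
Legal moves for Black: none.
Not in check and no legal moves → stalemate.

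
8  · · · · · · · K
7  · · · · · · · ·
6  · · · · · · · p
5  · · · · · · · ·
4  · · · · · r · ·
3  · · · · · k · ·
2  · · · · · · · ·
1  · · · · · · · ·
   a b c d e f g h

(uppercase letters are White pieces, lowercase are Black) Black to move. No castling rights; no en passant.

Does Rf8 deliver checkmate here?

After Rf8: white king on h8; in check: yes, from the black rook on f8.
White has 2 legal replies: Kh7, Kg7.
In check but a legal move exists → not checkmate.

no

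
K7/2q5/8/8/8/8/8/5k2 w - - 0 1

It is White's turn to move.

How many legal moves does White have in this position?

White to move; king on a8.
In check: no.
Legal moves: none.
Count: 0.

0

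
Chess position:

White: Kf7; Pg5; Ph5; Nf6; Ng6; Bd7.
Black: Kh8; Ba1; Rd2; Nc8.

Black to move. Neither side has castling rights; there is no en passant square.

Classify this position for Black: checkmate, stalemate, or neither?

Black to move; black king on h8.
In check: yes, from the white knight on g6.
King squares — g7: attacked by Kf7; h7: attacked by Nf6; g8: attacked by Nf6.
Legal moves for Black: none.
In check with no legal moves → checkmate.

checkmate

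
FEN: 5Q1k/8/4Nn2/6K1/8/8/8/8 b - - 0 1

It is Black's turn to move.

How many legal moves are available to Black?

Black to move; king on h8.
In check: yes, from the white queen on f8.
Legal moves: Kh7, Ng8.
Count: 2.

2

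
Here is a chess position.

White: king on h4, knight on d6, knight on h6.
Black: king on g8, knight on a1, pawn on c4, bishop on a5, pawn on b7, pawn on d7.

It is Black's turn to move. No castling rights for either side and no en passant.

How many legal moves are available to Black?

4

Black to move; king on g8.
In check: yes, from the white knight on h6.
Legal moves: Kh8, Kf8, Kh7, Kg7.
Count: 4.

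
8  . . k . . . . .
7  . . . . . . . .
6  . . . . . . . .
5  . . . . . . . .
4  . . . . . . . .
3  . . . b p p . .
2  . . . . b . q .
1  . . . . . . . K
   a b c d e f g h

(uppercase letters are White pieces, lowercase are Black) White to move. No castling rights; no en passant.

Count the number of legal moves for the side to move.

0

White to move; king on h1.
In check: yes, from the black queen on g2.
Legal moves: none.
Count: 0.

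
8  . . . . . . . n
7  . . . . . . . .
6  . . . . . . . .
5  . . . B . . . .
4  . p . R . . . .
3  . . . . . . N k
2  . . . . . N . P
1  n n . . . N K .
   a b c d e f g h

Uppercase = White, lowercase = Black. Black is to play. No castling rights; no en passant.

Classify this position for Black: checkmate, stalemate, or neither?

checkmate

Black to move; black king on h3.
In check: yes, from the white knight on f2.
King squares — g2: attacked by Kg1; h2: attacked by Nf1; g3: attacked by Nf1; g4: attacked by Nf2; h4: attacked by Rd4.
Legal moves for Black: none.
In check with no legal moves → checkmate.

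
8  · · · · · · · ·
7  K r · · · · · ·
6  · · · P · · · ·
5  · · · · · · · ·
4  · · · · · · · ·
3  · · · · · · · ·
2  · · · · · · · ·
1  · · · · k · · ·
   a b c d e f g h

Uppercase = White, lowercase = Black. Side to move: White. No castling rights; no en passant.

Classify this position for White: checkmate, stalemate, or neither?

neither

White to move; white king on a7.
In check: yes, from the black rook on b7.
Legal moves for White: Ka8, Kxb7, Ka6.
White is in check but has 3 legal moves → neither.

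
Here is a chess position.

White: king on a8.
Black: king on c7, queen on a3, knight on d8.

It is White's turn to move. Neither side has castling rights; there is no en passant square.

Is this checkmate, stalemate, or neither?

checkmate

White to move; white king on a8.
In check: yes, from the black queen on a3.
King squares — a7: attacked by Qa3; b7: attacked by Kc7; b8: attacked by Kc7.
Legal moves for White: none.
In check with no legal moves → checkmate.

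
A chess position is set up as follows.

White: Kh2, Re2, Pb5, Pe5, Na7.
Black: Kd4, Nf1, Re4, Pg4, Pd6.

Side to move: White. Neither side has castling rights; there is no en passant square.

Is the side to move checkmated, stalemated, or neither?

neither

White to move; white king on h2.
In check: yes, from the black knight on f1.
King squares — g1: available; h1: available; g2: available; g3: attacked by Nf1; h3: attacked by Pg4.
Legal moves for White: Kg2, Kh1, Kg1.
White is in check but has 3 legal moves → neither.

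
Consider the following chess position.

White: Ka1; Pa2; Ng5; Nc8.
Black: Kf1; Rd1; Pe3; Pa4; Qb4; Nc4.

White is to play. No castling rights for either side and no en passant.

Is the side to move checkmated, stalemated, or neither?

White to move; white king on a1.
In check: yes, from the black rook on d1.
King squares — b1: attacked by Rd1; a2: own pawn; b2: attacked by Qb4.
Legal moves for White: none.
In check with no legal moves → checkmate.

checkmate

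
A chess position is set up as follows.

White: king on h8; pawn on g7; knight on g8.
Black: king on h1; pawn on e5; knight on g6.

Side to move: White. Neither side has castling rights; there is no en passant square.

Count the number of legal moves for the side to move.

White to move; king on h8.
In check: yes, from the black knight on g6.
Legal moves: Kh7.
Count: 1.

1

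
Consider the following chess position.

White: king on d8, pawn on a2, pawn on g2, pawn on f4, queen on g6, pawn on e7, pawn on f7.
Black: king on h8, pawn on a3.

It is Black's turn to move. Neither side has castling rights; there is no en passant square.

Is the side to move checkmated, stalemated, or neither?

Black to move; black king on h8.
In check: no.
King squares — g7: attacked by Qg6; h7: attacked by Qg6; g8: attacked by Qg6.
Legal moves for Black: none.
Not in check and no legal moves → stalemate.

stalemate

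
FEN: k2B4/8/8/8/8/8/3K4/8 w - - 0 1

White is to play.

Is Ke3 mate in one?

no

After Ke3: black king on a8; in check: no.
Black is not in check, so this cannot be checkmate.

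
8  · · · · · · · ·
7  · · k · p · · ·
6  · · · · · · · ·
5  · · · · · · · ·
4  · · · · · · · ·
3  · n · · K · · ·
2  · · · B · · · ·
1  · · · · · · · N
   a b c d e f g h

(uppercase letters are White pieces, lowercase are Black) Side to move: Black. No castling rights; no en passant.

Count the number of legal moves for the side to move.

Black to move; king on c7.
In check: no.
Legal moves: Kd8, Kc8, Kb8, Kd7, Kb7, Kd6, Kc6, Kb6, Nc5, Na5, Nd4, Nxd2, Nc1, Na1, e6, e5.
Count: 16.

16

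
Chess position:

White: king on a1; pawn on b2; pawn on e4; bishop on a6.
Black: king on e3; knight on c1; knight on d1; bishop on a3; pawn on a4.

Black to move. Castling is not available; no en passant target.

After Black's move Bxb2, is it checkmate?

no

After Bxb2: white king on a1; in check: yes, from the black bishop on b2.
White has 1 legal reply: Kb1.
In check but a legal move exists → not checkmate.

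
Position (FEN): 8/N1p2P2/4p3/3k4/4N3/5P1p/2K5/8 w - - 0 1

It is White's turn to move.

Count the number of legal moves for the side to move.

White to move; king on c2.
In check: no.
Legal moves: Nc8, Nc6, Nb5, Nf6+, Nd6, Ng5, Nc5, Ng3, Nc3+, Nf2, Nd2, Kd3, Kc3, Kb3, Kd2, Kb2, Kd1, Kc1, Kb1, f8=Q, f8=R, f8=B, f8=N, f4.
Count: 24.

24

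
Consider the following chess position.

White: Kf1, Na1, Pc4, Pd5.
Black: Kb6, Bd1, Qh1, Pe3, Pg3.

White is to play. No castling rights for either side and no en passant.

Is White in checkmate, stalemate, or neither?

checkmate

White to move; white king on f1.
In check: yes, from the black queen on h1.
King squares — e1: attacked by Qh1; g1: attacked by Qh1; e2: attacked by Bd1; f2: attacked by Pe3; g2: attacked by Qh1.
Legal moves for White: none.
In check with no legal moves → checkmate.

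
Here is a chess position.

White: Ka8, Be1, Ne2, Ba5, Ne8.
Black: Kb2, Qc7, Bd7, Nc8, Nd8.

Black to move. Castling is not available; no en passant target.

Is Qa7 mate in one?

After Qa7: white king on a8; in check: yes, from the black queen on a7.
King squares — a7: attacked by Nc8; b7: attacked by Qa7; b8: attacked by Qa7.
White has no legal moves → checkmate.

yes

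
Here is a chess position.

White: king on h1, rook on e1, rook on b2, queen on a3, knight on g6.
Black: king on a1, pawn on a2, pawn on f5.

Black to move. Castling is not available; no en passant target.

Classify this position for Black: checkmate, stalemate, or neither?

Black to move; black king on a1.
In check: yes, from the white rook on e1.
King squares — b1: attacked by Re1; a2: own pawn; b2: attacked by Qa3.
Legal moves for Black: none.
In check with no legal moves → checkmate.

checkmate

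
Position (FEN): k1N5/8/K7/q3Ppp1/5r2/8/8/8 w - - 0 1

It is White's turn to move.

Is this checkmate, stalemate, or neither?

White to move; white king on a6.
In check: yes, from the black queen on a5.
Legal moves for White: Kxa5.
White is in check but has 1 legal move → neither.

neither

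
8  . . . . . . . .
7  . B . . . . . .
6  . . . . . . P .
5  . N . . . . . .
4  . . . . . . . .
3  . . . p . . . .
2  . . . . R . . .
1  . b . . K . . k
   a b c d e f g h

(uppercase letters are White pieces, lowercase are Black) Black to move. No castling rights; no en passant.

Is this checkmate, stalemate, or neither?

Black to move; black king on h1.
In check: yes, from the white bishop on b7.
King squares — g1: available; g2: attacked by Re2; h2: attacked by Re2.
Legal moves for Black: Kg1.
Black is in check but has 1 legal move → neither.

neither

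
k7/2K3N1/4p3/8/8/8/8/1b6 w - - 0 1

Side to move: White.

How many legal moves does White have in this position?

White to move; king on c7.
In check: no.
Legal moves: Ne8, Nxe6, Nh5, Nf5, Kd8, Kc8, Kd7, Kd6, Kc6, Kb6.
Count: 10.

10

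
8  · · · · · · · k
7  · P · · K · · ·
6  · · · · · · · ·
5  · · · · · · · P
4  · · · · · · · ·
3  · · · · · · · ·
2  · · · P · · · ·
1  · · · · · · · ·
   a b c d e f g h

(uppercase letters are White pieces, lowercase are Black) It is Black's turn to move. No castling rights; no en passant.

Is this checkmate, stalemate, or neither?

neither

Black to move; black king on h8.
In check: no.
Legal moves for Black: Kg8, Kh7, Kg7.
Black has 3 legal moves and is not in check → neither.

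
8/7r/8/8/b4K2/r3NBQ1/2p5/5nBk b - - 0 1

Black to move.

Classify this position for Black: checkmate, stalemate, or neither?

checkmate

Black to move; black king on h1.
In check: yes, from the white bishop on f3.
King squares — g1: attacked by Qg3; g2: attacked by Ne3; h2: attacked by Bg1.
Legal moves for Black: none.
In check with no legal moves → checkmate.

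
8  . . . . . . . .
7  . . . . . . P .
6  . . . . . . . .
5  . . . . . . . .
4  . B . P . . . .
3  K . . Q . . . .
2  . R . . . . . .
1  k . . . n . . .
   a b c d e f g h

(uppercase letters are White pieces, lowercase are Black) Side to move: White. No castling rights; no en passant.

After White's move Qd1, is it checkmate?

After Qd1: black king on a1; in check: yes, from the white queen on d1.
King squares — b1: attacked by Qd1; a2: attacked by Rb2; b2: attacked by Ka3.
Black has no legal moves → checkmate.

yes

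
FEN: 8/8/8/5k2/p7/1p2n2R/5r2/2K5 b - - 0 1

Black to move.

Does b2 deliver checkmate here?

no

After b2: white king on c1; in check: yes, from the black pawn on b2.
White has 1 legal reply: Kb1.
In check but a legal move exists → not checkmate.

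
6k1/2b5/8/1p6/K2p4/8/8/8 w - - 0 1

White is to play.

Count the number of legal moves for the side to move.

4

White to move; king on a4.
In check: yes, from the black pawn on b5.
Legal moves: Kxb5, Kb4, Kb3, Ka3.
Count: 4.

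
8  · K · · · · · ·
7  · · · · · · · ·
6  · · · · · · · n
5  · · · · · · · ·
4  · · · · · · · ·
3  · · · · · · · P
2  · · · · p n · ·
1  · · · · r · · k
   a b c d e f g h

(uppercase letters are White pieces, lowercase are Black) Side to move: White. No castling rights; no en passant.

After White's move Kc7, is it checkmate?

no

After Kc7: black king on h1; in check: no.
Black is not in check, so this cannot be checkmate.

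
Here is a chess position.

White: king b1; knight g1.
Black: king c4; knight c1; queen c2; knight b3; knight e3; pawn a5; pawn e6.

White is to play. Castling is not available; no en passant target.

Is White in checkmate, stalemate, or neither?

checkmate

White to move; white king on b1.
In check: yes, from the black queen on c2.
King squares — a1: attacked by Nb3; c1: attacked by Qc2; a2: attacked by Nc1; b2: attacked by Qc2; c2: attacked by Ne3.
Legal moves for White: none.
In check with no legal moves → checkmate.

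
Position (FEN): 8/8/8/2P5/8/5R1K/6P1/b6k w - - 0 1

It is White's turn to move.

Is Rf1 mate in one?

yes

After Rf1: black king on h1; in check: yes, from the white rook on f1.
King squares — g1: attacked by Rf1; g2: attacked by Kh3; h2: attacked by Kh3.
Black has no legal moves → checkmate.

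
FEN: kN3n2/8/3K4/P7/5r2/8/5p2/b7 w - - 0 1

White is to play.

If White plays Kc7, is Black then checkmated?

no

After Kc7: black king on a8; in check: no.
Black is not in check, so this cannot be checkmate.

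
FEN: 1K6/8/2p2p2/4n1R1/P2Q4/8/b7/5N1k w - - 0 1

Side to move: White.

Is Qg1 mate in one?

yes

After Qg1: black king on h1; in check: yes, from the white queen on g1.
King squares — g1: attacked by Rg5; g2: attacked by Qg1; h2: attacked by Nf1.
Black has no legal moves → checkmate.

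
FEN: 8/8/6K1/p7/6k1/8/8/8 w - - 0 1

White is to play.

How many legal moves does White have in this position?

White to move; king on g6.
In check: no.
Legal moves: Kh7, Kg7, Kf7, Kh6, Kf6.
Count: 5.

5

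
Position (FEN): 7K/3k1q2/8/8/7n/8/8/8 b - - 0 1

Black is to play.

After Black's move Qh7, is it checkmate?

After Qh7: white king on h8; in check: yes, from the black queen on h7.
White has 1 legal reply: Kxh7.
In check but a legal move exists → not checkmate.

no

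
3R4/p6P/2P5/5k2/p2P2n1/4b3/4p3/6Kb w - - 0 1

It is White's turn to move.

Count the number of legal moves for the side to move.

White to move; king on g1.
In check: yes, from the black bishop on e3.
Legal moves: Kxh1.
Count: 1.

1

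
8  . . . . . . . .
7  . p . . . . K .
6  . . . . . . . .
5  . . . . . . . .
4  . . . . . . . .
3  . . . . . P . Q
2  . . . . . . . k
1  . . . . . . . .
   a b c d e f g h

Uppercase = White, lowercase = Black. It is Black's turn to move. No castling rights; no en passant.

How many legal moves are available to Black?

2

Black to move; king on h2.
In check: yes, from the white queen on h3.
Legal moves: Kxh3, Kg1.
Count: 2.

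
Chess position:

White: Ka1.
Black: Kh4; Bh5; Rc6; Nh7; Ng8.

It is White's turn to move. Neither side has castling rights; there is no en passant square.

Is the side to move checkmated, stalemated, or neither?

White to move; white king on a1.
In check: no.
Legal moves for White: Kb2, Ka2, Kb1.
White has 3 legal moves and is not in check → neither.

neither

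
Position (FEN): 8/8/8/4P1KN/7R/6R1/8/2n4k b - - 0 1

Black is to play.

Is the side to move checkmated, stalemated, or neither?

Black to move; black king on h1.
In check: yes, from the white rook on h4.
King squares — g1: attacked by Rg3; g2: attacked by Rg3; h2: attacked by Rh4.
Legal moves for Black: none.
In check with no legal moves → checkmate.

checkmate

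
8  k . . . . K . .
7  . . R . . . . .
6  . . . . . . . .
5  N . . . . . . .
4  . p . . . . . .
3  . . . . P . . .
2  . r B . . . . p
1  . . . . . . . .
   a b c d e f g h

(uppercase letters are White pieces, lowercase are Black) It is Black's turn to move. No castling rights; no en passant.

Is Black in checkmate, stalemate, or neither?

Black to move; black king on a8.
In check: no.
Legal moves for Black: Kb8, Rb3, Rxc2, Ra2, Rb1, b3, h1=Q, h1=R, h1=B, h1=N.
Black has 10 legal moves and is not in check → neither.

neither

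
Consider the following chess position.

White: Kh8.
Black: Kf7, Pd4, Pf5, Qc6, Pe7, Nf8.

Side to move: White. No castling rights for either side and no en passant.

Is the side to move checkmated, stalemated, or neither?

White to move; white king on h8.
In check: no.
King squares — g7: attacked by Kf7; h7: attacked by Nf8; g8: attacked by Kf7.
Legal moves for White: none.
Not in check and no legal moves → stalemate.

stalemate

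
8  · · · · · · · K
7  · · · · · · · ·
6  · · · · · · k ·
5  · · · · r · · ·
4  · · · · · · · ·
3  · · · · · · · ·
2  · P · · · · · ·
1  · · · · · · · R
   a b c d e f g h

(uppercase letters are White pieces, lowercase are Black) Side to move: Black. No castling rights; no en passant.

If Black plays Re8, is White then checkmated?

yes

After Re8: white king on h8; in check: yes, from the black rook on e8.
King squares — g7: attacked by Kg6; h7: attacked by Kg6; g8: attacked by Re8.
White has no legal moves → checkmate.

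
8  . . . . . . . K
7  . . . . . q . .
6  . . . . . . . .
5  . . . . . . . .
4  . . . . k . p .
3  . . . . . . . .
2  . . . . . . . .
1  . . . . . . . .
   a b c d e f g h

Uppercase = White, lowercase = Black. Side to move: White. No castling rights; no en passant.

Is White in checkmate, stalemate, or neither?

stalemate

White to move; white king on h8.
In check: no.
King squares — g7: attacked by Qf7; h7: attacked by Qf7; g8: attacked by Qf7.
Legal moves for White: none.
Not in check and no legal moves → stalemate.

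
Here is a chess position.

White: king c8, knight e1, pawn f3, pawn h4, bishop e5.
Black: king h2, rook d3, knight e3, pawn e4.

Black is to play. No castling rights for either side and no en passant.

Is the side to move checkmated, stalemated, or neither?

Black to move; black king on h2.
In check: yes, from the white bishop on e5.
Legal moves for Black: Kh3, Kh1, Kg1.
Black is in check but has 3 legal moves → neither.

neither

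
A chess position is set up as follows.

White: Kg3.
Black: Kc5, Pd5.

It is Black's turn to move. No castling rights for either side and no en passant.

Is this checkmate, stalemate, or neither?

Black to move; black king on c5.
In check: no.
Legal moves for Black: Kd6, Kc6, Kb6, Kb5, Kd4, Kc4, Kb4, d4.
Black has 8 legal moves and is not in check → neither.

neither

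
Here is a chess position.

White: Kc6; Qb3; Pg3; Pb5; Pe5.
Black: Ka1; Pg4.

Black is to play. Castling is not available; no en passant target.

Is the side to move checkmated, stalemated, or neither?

Black to move; black king on a1.
In check: no.
King squares — b1: attacked by Qb3; a2: attacked by Qb3; b2: attacked by Qb3.
Legal moves for Black: none.
Not in check and no legal moves → stalemate.

stalemate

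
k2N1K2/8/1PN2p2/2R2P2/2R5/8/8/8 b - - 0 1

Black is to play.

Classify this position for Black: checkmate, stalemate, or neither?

Black to move; black king on a8.
In check: no.
King squares — a7: attacked by Pb6; b7: attacked by Nd8; b8: attacked by Nc6.
Legal moves for Black: none.
Not in check and no legal moves → stalemate.

stalemate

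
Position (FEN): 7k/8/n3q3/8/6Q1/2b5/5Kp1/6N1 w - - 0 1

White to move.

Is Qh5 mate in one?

After Qh5: black king on h8; in check: yes, from the white queen on h5.
Black has 3 legal replies: Kg8, Kg7, Qh6.
In check but a legal move exists → not checkmate.

no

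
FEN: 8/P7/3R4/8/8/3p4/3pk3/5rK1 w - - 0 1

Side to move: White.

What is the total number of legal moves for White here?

2

White to move; king on g1.
In check: yes, from the black rook on f1.
Legal moves: Kh2, Kg2.
Count: 2.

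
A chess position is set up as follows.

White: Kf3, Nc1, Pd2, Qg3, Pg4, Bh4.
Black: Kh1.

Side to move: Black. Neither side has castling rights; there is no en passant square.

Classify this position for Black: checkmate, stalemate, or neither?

Black to move; black king on h1.
In check: no.
King squares — g1: attacked by Qg3; g2: attacked by Kf3; h2: attacked by Qg3.
Legal moves for Black: none.
Not in check and no legal moves → stalemate.

stalemate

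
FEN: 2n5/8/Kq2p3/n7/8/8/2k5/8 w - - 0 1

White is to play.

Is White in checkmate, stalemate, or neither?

White to move; white king on a6.
In check: yes, from the black queen on b6.
King squares — a5: attacked by Qb6; b5: attacked by Qb6; b6: attacked by Nc8; a7: attacked by Qb6; b7: attacked by Na5.
Legal moves for White: none.
In check with no legal moves → checkmate.

checkmate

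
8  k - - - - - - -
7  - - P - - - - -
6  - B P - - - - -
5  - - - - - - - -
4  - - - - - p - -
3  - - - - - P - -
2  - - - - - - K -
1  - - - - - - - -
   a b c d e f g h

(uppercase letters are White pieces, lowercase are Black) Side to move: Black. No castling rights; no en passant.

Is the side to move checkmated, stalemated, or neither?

Black to move; black king on a8.
In check: no.
King squares — a7: attacked by Bb6; b7: attacked by Pc6; b8: attacked by Pc7.
Legal moves for Black: none.
Not in check and no legal moves → stalemate.

stalemate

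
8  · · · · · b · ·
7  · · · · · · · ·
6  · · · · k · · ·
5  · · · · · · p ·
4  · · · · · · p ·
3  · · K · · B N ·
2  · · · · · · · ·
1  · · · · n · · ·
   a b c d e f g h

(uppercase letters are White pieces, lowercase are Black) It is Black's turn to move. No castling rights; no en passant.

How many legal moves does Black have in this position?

18

Black to move; king on e6.
In check: no.
Legal moves: Bg7+, Be7, Bh6, Bd6, Bc5, Bb4+, Ba3, Kf7, Ke7, Kd7, Kf6, Kd6, Ke5, Nxf3, Nd3, Ng2, Nc2, gxf3.
Count: 18.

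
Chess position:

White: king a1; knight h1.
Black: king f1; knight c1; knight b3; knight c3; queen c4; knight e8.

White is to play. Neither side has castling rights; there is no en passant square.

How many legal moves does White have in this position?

1

White to move; king on a1.
In check: yes, from the black knight on b3.
Legal moves: Kb2.
Count: 1.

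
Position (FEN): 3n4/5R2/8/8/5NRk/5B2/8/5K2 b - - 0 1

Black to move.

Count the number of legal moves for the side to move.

0

Black to move; king on h4.
In check: yes, from the white rook on g4.
Legal moves: none.
Count: 0.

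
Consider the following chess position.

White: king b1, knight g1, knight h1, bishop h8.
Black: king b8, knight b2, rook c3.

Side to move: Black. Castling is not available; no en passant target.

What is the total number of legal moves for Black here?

Black to move; king on b8.
In check: no.
Legal moves: Kc8, Ka8, Kc7, Kb7, Ka7, Rc8, Rc7, Rc6, Rc5, Rc4, Rh3, Rg3, Rf3, Re3, Rd3, Rb3, Ra3, Rc2, Rc1+, Nc4, Na4, Nd3, Nd1.
Count: 23.

23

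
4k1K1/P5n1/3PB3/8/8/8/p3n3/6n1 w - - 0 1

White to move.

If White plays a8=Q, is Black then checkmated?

After a8=Q: black king on e8; in check: yes, from the white queen on a8.
King squares — d7: attacked by Be6; e7: attacked by Pd6; f7: attacked by Be6; d8: attacked by Qa8; f8: attacked by Qa8.
Black has no legal moves → checkmate.

yes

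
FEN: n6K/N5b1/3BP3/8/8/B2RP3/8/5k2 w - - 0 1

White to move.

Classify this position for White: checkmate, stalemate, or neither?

neither

White to move; white king on h8.
In check: yes, from the black bishop on g7.
King squares — g7: available; h7: available; g8: available.
Legal moves for White: Kg8, Kh7, Kxg7.
White is in check but has 3 legal moves → neither.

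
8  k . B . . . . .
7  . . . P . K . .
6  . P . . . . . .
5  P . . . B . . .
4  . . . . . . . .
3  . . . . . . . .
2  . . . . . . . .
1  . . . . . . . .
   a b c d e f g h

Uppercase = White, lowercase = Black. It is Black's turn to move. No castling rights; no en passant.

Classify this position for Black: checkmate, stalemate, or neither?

stalemate

Black to move; black king on a8.
In check: no.
King squares — a7: attacked by Pb6; b7: attacked by Bc8; b8: attacked by Be5.
Legal moves for Black: none.
Not in check and no legal moves → stalemate.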